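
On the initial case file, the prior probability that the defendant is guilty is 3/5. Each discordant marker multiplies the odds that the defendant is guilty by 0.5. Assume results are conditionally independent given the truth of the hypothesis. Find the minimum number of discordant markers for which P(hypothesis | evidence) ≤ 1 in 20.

Prior odds = 0.6/0.4 = 1.5.
Likelihood ratio per discordant marker = 0.5.
Target posterior odds = 0.05/0.95 = 1/19.
Require 0.5ⁿ ≤ 1/19 ÷ 1.5 = 2/57.
0.5⁴ = 0.0625 is still above 2/57 but 0.5⁵ = 0.03125 is at or below it, so n = 5.

5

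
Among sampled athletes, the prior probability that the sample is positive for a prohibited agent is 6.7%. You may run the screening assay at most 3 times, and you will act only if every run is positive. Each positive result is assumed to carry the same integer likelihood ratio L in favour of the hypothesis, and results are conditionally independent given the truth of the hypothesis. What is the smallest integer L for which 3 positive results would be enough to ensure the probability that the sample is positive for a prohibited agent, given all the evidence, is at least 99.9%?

25

Prior odds = 0.067/0.933 = 67/933.
Target odds = 0.999/0.001 = 999.
Need L³ ≥ 999 ÷ (67/933) = 932067/67.
24³ = 13824 < 932067/67 ≤ 15625 = 25³, so L = 25.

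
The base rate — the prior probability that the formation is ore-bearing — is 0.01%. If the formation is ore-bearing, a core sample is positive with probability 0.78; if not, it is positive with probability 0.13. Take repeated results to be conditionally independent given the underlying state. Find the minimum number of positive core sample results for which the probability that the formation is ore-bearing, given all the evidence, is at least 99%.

Prior odds: 0.0001 ÷ 0.9999 = 1/9999.
Likelihood ratio of a positive = 0.78/0.13 = 6.
Target odds: 0.99 ÷ 0.01 = 99.
Need (1/9999) × 6ⁿ ≥ 99, i.e. 6ⁿ ≥ 989901.
6⁷ = 279936 falls short of 989901 but 6⁸ = 1679616 reaches it, so n = 8.

8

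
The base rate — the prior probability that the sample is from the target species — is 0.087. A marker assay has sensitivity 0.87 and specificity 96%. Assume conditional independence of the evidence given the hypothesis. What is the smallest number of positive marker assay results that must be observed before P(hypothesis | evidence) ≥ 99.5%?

Prior odds = 0.087/0.913 = 87/913.
False-positive rate = 1 − 0.96 = 0.04; likelihood ratio of a positive = 0.87/0.04 = 21.75.
Target posterior odds = 0.995/0.005 = 199.
Require 21.75ⁿ ≥ 199 ÷ (87/913) = 181687/87.
21.75² = 473.0625 falls short of 181687/87 but 21.75³ = 658503/64 reaches it, so n = 3.

3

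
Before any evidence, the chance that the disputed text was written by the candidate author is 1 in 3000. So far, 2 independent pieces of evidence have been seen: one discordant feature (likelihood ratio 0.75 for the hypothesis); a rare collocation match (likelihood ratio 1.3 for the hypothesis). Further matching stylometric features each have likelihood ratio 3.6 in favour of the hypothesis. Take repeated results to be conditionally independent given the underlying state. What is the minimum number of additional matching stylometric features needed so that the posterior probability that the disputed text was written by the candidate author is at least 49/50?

10

Prior odds = (1/3000)/(2999/3000) = 1/2999.
Combined Bayes factor of the evidence already in hand = 0.75 × 1.3 = 0.975.
Odds after that evidence = (1/2999) × 0.975 = 39/119960.
Target odds = 0.98/0.02 = 49.
Need 3.6ⁿ ≥ 49 ÷ (39/119960) = 5878040/39.
3.6⁹ ≈101560 falls short of 5878040/39 but 3.6¹⁰ ≈365616 reaches it, so n = 10.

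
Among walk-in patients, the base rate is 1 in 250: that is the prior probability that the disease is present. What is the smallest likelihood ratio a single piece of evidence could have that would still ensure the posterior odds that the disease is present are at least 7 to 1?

1743

Prior odds = 0.004/0.996 = 1/249.
Target odds = 7.
Required Bayes factor = 7 ÷ (1/249) = 1743.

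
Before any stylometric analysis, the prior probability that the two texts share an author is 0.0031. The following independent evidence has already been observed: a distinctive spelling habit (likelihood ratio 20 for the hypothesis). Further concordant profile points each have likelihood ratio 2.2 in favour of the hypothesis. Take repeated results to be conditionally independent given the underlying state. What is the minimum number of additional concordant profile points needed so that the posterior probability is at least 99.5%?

11

Prior odds = 0.0031/0.9969 = 31/9969.
Bayes factor of the evidence already in hand = 20.
Odds after that evidence = (31/9969) × 20 = 620/9969.
Target odds = 0.995/0.005 = 199.
Need 2.2ⁿ ≥ 199 ÷ (620/9969) = 1983831/620.
2.2¹⁰ ≈2655.99 falls short of 1983831/620 but 2.2¹¹ ≈5843.18 reaches it, so n = 11.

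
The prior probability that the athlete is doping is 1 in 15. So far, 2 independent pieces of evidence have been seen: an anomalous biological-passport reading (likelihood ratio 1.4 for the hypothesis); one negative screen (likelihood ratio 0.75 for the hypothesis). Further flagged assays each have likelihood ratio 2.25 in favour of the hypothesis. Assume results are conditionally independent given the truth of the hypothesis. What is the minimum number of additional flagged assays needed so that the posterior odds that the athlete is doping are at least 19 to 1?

Prior odds = (1/15)/(14/15) = 1/14.
Combined Bayes factor of the evidence already in hand = 1.4 × 0.75 = 1.05.
Odds after that evidence = (1/14) × 1.05 = 0.075.
Target odds = 19.
Need 2.25ⁿ ≥ 19 ÷ 0.075 = 760/3.
2.25⁶ = 531441/4096 falls short of 760/3 but 2.25⁷ = 4782969/16384 reaches it, so n = 7.

7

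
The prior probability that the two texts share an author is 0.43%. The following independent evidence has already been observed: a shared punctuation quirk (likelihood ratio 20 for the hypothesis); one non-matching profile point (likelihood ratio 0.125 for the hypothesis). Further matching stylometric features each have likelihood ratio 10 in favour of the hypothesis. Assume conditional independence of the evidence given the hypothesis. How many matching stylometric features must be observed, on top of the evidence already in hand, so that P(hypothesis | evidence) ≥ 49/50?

Prior odds = 0.0043/0.9957 = 43/9957.
Combined Bayes factor of the evidence already in hand = 20 × 0.125 = 2.5.
Odds after that evidence = (43/9957) × 2.5 = 215/19914.
Target odds = 0.98/0.02 = 49.
Need 10ⁿ ≥ 49 ÷ (215/19914) = 975786/215.
10³ = 1000 falls short of 975786/215 but 10⁴ = 10000 reaches it, so n = 4.

4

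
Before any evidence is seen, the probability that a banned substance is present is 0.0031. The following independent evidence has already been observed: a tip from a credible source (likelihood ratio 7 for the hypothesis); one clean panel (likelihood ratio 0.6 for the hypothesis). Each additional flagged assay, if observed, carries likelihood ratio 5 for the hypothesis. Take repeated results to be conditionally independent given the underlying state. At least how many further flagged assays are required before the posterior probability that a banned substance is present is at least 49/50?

6

Prior odds = 0.0031/0.9969 = 31/9969.
Combined Bayes factor of the evidence already in hand = 7 × 0.6 = 4.2.
Odds after that evidence = (31/9969) × 4.2 = 217/16615.
Target odds = 0.98/0.02 = 49.
Need 5ⁿ ≥ 49 ÷ (217/16615) = 116305/31.
5⁵ = 3125 falls short of 116305/31 but 5⁶ = 15625 reaches it, so n = 6.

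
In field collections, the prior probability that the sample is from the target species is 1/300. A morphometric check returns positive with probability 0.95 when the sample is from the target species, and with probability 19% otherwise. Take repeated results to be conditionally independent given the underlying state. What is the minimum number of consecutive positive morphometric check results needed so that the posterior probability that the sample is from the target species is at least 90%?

5

Prior odds: (1/300) ÷ (299/300) = 1/299.
Likelihood ratio of a positive result = 0.95/0.19 = 5.
Target posterior odds = 0.9/0.1 = 9.
Need (1/299) × 5ⁿ ≥ 9, i.e. 5ⁿ ≥ 2691.
5⁴ = 625 falls short of 2691 but 5⁵ = 3125 reaches it, so n = 5.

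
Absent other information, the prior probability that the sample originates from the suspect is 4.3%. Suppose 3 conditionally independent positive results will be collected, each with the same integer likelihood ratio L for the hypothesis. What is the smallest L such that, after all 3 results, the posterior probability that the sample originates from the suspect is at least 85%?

Prior odds = 0.043/0.957 = 43/957.
Target odds = 0.85/0.15 = 17/3.
Need L³ ≥ 17/3 ÷ (43/957) = 5423/43.
5³ = 125 < 5423/43 ≤ 216 = 6³, so L = 6.

6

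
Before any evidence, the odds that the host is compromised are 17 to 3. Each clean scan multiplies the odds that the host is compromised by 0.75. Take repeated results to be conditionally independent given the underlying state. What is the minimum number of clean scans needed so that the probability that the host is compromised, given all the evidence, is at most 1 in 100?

Prior odds = 17/3.
Likelihood ratio per clean scan = 0.75.
Target posterior odds = 0.01/0.99 = 1/99.
Need (17/3) × 0.75ⁿ ≤ 1/99, i.e. 0.75ⁿ ≤ 1/561.
0.75²² ≈0.00178381 is still above 1/561 but 0.75²³ ≈0.00133786 is at or below it, so n = 23.

23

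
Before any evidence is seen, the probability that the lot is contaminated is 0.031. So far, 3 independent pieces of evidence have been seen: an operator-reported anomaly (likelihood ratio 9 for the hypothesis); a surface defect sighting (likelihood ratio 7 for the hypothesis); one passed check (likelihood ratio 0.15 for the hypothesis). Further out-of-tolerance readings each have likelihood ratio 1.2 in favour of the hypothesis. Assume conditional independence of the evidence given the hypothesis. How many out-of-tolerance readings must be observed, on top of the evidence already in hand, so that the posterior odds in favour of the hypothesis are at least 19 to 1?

Prior odds = 0.031/0.969 = 31/969.
Combined Bayes factor of the evidence already in hand = 9 × 7 × 0.15 = 9.45.
Odds after that evidence = (31/969) × 9.45 = 1953/6460.
Target odds = 19.
Need 1.2ⁿ ≥ 19 ÷ (1953/6460) = 122740/1953.
1.2²² ≈55.2061 falls short of 122740/1953 but 1.2²³ ≈66.2474 reaches it, so n = 23.

23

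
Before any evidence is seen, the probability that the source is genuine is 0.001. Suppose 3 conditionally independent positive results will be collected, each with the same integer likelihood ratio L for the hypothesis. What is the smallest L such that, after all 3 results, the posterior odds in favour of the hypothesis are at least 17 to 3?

18

Prior odds = 0.001/0.999 = 1/999.
Target odds = 17/3.
Need L³ ≥ 17/3 ÷ (1/999) = 5661.
17³ = 4913 < 5661 ≤ 5832 = 18³, so L = 18.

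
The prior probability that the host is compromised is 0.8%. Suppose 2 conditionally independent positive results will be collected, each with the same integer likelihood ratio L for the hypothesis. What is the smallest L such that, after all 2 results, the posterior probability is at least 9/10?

Prior odds = 0.008/0.992 = 1/124.
Target odds = 0.9/0.1 = 9.
Need L² ≥ 9 ÷ (1/124) = 1116.
33² = 1089 < 1116 ≤ 1156 = 34², so L = 34.

34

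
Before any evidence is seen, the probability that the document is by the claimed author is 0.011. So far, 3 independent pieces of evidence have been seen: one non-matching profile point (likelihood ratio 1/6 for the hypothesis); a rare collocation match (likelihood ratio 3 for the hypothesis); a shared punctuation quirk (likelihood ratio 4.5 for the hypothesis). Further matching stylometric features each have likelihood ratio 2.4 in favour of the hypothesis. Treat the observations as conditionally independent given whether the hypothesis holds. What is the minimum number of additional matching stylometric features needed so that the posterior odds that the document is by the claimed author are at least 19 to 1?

8

Prior odds = 0.011/0.989 = 11/989.
Combined Bayes factor of the evidence already in hand = (1/6) × 3 × 4.5 = 2.25.
Odds after that evidence = (11/989) × 2.25 = 99/3956.
Target odds = 19.
Need 2.4ⁿ ≥ 19 ÷ (99/3956) = 75164/99.
2.4⁷ = 35831808/78125 falls short of 75164/99 but 2.4⁸ = 429981696/390625 reaches it, so n = 8.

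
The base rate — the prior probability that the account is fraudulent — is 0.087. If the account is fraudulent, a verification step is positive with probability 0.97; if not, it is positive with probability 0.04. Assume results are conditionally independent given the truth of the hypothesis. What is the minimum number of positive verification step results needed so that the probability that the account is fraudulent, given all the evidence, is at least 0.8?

Prior odds: 0.087 ÷ 0.913 = 87/913.
Likelihood ratio of a positive = 0.97/0.04 = 24.25.
Target odds: 0.8 ÷ 0.2 = 4.
Require 24.25ⁿ ≥ 4 ÷ (87/913) = 3652/87.
24.25¹ = 24.25 falls short of 3652/87 but 24.25² = 588.0625 reaches it, so n = 2.

2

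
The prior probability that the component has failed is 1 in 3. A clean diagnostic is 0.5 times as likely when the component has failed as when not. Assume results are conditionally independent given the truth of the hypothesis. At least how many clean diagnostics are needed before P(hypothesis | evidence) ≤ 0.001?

Prior odds: (1/3) ÷ (2/3) = 0.5.
Likelihood ratio per clean diagnostic = 0.5.
Target odds: 0.001 ÷ 0.999 = 1/999.
Require 0.5ⁿ ≤ 1/999 ÷ 0.5 = 2/999.
0.5⁸ = 0.00390625 is still above 2/999 but 0.5⁹ = 0.001953125 is at or below it, so n = 9.

9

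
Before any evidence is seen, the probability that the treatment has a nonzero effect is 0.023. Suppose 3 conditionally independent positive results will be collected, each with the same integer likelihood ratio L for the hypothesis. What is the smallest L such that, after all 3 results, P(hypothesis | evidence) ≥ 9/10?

Prior odds = 0.023/0.977 = 23/977.
Target odds = 0.9/0.1 = 9.
Need L³ ≥ 9 ÷ (23/977) = 8793/23.
7³ = 343 < 8793/23 ≤ 512 = 8³, so L = 8.

8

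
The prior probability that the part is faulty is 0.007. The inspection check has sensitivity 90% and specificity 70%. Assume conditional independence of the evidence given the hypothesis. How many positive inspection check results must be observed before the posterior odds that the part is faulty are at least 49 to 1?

Prior odds = 0.007/0.993 = 7/993.
False-positive rate = 1 − 0.7 = 0.3; likelihood ratio of a positive = 0.9/0.3 = 3.
Target odds = 49.
Need (7/993) × 3ⁿ ≥ 49, i.e. 3ⁿ ≥ 6951.
3⁸ = 6561 falls short of 6951 but 3⁹ = 19683 reaches it, so n = 9.

9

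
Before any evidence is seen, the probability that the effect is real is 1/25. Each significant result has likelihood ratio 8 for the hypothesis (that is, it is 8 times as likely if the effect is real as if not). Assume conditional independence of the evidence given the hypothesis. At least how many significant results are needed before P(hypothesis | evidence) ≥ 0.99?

Prior odds: 0.04 ÷ 0.96 = 1/24.
Likelihood ratio per significant result = 8.
Target odds: 0.99 ÷ 0.01 = 99.
Need (1/24) × 8ⁿ ≥ 99, i.e. 8ⁿ ≥ 2376.
8³ = 512 falls short of 2376 but 8⁴ = 4096 reaches it, so n = 4.

4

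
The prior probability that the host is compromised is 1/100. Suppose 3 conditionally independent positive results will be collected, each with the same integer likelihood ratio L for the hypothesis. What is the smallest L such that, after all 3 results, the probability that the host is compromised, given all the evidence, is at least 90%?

10

Prior odds = 0.01/0.99 = 1/99.
Target odds = 0.9/0.1 = 9.
Need L³ ≥ 9 ÷ (1/99) = 891.
9³ = 729 < 891 ≤ 1000 = 10³, so L = 10.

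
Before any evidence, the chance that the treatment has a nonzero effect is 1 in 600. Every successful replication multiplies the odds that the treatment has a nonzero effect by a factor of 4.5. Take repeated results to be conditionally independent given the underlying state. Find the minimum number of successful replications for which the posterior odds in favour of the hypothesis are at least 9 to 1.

6

Prior odds: (1/600) ÷ (599/600) = 1/599.
Likelihood ratio per successful replication = 4.5.
Target odds = 9.
Need (1/599) × 4.5ⁿ ≥ 9, i.e. 4.5ⁿ ≥ 5391.
4.5⁵ = 1845.28125 falls short of 5391 but 4.5⁶ = 8303.765625 reaches it, so n = 6.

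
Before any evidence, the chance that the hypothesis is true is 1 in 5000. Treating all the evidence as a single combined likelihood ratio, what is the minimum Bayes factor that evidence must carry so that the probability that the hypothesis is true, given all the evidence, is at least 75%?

Prior odds = 0.0002/0.9998 = 1/4999.
Target odds = 0.75/0.25 = 3.
Required Bayes factor = 3 ÷ (1/4999) = 14997.

14997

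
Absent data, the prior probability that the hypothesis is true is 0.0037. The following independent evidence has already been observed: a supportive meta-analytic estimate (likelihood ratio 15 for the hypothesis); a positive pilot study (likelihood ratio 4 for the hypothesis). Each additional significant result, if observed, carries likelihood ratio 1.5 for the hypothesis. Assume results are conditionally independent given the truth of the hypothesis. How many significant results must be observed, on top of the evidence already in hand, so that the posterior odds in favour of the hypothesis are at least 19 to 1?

11

Prior odds = 0.0037/0.9963 = 37/9963.
Combined Bayes factor of the evidence already in hand = 15 × 4 = 60.
Odds after that evidence = (37/9963) × 60 = 740/3321.
Target odds = 19.
Need 1.5ⁿ ≥ 19 ÷ (740/3321) = 63099/740.
1.5¹⁰ = 59049/1024 falls short of 63099/740 but 1.5¹¹ = 177147/2048 reaches it, so n = 11.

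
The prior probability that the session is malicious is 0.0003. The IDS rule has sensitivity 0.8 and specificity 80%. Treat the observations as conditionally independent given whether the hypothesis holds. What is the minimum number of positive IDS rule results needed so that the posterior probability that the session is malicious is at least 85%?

Prior odds = 0.0003/0.9997 = 3/9997.
False-positive rate = 1 − 0.8 = 0.2; likelihood ratio of a positive = 0.8/0.2 = 4.
Target posterior odds = 0.85/0.15 = 17/3.
Need (3/9997) × 4ⁿ ≥ 17/3, i.e. 4ⁿ ≥ 169949/9.
4⁷ = 16384 falls short of 169949/9 but 4⁸ = 65536 reaches it, so n = 8.

8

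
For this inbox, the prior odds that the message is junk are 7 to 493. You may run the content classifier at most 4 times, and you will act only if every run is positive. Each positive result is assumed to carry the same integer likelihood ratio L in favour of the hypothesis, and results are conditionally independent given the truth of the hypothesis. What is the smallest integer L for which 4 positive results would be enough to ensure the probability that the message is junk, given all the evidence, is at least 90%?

6

Prior odds = 7/493.
Target odds = 0.9/0.1 = 9.
Need L⁴ ≥ 9 ÷ (7/493) = 4437/7.
5⁴ = 625 < 4437/7 ≤ 1296 = 6⁴, so L = 6.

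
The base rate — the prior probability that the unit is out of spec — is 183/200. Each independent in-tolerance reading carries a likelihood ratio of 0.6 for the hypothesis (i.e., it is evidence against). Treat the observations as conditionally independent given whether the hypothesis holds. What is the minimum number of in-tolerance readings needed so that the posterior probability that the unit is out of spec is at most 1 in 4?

7

Prior odds: 0.915 ÷ 0.085 = 183/17.
Likelihood ratio per in-tolerance reading = 0.6.
Target posterior odds = 0.25/0.75 = 1/3.
Need (183/17) × 0.6ⁿ ≤ 1/3, i.e. 0.6ⁿ ≤ 17/549.
0.6⁶ = 729/15625 is still above 17/549 but 0.6⁷ = 2187/78125 is at or below it, so n = 7.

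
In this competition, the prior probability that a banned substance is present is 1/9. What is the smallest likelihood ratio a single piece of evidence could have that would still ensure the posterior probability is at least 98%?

Prior odds = (1/9)/(8/9) = 0.125.
Target odds = 0.98/0.02 = 49.
Required Bayes factor = 49 ÷ 0.125 = 392.

392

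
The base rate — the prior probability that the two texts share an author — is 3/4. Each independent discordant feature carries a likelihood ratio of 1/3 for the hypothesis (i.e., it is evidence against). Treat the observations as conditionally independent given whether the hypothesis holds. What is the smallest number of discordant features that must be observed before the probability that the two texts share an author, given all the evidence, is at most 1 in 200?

Prior odds = 0.75/0.25 = 3.
Likelihood ratio per discordant feature = 1/3.
Target posterior odds = 0.005/0.995 = 1/199.
Need 3 × (1/3)ⁿ ≤ 1/199, i.e. (1/3)ⁿ ≤ 1/597.
(1/3)⁵ = 1/243 is still above 1/597 but (1/3)⁶ = 1/729 is at or below it, so n = 6.

6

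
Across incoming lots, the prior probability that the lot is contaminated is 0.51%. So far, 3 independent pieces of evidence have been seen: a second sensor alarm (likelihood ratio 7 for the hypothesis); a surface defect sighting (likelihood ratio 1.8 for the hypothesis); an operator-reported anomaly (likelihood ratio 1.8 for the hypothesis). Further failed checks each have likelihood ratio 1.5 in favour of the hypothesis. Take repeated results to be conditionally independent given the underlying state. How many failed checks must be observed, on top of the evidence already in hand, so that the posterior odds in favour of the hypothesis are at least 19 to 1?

13

Prior odds = 0.0051/0.9949 = 51/9949.
Combined Bayes factor of the evidence already in hand = 7 × 1.8 × 1.8 = 22.68.
Odds after that evidence = (51/9949) × 22.68 = 28917/248725.
Target odds = 19.
Need 1.5ⁿ ≥ 19 ÷ (28917/248725) = 4725775/28917.
1.5¹² = 531441/4096 falls short of 4725775/28917 but 1.5¹³ = 1594323/8192 reaches it, so n = 13.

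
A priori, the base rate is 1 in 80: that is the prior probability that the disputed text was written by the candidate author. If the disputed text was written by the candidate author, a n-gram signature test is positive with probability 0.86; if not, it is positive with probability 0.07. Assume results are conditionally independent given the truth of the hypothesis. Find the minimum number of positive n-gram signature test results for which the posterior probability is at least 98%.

4

Prior odds = 0.0125/0.9875 = 1/79.
Likelihood ratio of a positive = 0.86/0.07 = 86/7.
Target posterior odds = 0.98/0.02 = 49.
Need (1/79) × (86/7)ⁿ ≥ 49, i.e. (86/7)ⁿ ≥ 3871.
(86/7)³ = 636056/343 falls short of 3871 but (86/7)⁴ = 54700816/2401 reaches it, so n = 4.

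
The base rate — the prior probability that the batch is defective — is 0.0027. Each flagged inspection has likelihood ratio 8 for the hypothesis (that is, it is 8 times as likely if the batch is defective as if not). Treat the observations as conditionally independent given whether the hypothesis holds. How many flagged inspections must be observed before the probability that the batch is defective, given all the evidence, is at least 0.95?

5

Prior odds = 0.0027/0.9973 = 27/9973.
Likelihood ratio per flagged inspection = 8.
Target posterior odds = 0.95/0.05 = 19.
Need (27/9973) × 8ⁿ ≥ 19, i.e. 8ⁿ ≥ 189487/27.
8⁴ = 4096 falls short of 189487/27 but 8⁵ = 32768 reaches it, so n = 5.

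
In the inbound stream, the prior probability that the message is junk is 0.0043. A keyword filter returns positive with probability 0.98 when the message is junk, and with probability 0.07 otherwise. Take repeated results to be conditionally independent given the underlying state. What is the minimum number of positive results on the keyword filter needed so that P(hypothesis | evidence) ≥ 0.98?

4

Prior odds: 0.0043 ÷ 0.9957 = 43/9957.
Likelihood ratio of a positive result = 0.98/0.07 = 14.
Target posterior odds = 0.98/0.02 = 49.
Need (43/9957) × 14ⁿ ≥ 49, i.e. 14ⁿ ≥ 487893/43.
14³ = 2744 falls short of 487893/43 but 14⁴ = 38416 reaches it, so n = 4.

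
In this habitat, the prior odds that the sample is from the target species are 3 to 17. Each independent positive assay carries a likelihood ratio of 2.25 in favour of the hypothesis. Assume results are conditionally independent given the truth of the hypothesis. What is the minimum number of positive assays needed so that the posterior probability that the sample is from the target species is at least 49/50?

Prior odds = 3/17.
Likelihood ratio per positive assay = 2.25.
Target posterior odds = 0.98/0.02 = 49.
Need (3/17) × 2.25ⁿ ≥ 49, i.e. 2.25ⁿ ≥ 833/3.
2.25⁶ = 531441/4096 falls short of 833/3 but 2.25⁷ = 4782969/16384 reaches it, so n = 7.

7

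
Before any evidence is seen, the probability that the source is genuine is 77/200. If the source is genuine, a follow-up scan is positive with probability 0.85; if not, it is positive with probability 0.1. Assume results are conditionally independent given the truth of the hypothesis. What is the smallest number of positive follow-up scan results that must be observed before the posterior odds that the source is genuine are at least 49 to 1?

3

Prior odds = 0.385/0.615 = 77/123.
Likelihood ratio of a positive = 0.85/0.1 = 8.5.
Target odds = 49.
Need (77/123) × 8.5ⁿ ≥ 49, i.e. 8.5ⁿ ≥ 861/11.
8.5² = 72.25 falls short of 861/11 but 8.5³ = 614.125 reaches it, so n = 3.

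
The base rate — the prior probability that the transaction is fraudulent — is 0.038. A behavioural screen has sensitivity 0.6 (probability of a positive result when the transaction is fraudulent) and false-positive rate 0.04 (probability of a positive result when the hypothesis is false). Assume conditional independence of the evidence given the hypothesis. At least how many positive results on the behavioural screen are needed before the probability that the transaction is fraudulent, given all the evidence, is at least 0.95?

3

Prior odds: 0.038 ÷ 0.962 = 19/481.
Likelihood ratio of a positive result = 0.6/0.04 = 15.
Target posterior odds = 0.95/0.05 = 19.
Need (19/481) × 15ⁿ ≥ 19, i.e. 15ⁿ ≥ 481.
15² = 225 falls short of 481 but 15³ = 3375 reaches it, so n = 3.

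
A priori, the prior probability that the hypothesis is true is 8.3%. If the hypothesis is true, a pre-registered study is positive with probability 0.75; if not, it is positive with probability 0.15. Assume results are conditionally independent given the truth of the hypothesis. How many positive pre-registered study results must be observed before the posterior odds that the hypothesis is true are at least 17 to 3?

3

Prior odds: 0.083 ÷ 0.917 = 83/917.
Likelihood ratio of a positive = 0.75/0.15 = 5.
Target odds = 17/3.
Require 5ⁿ ≥ 17/3 ÷ (83/917) = 15589/249.
5² = 25 falls short of 15589/249 but 5³ = 125 reaches it, so n = 3.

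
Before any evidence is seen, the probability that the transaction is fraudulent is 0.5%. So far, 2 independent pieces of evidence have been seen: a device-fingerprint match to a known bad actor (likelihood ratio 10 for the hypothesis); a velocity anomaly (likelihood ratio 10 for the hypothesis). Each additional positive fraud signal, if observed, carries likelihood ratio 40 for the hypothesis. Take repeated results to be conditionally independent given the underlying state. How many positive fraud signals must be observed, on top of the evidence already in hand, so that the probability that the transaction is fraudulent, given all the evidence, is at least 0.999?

Prior odds = 0.005/0.995 = 1/199.
Combined Bayes factor of the evidence already in hand = 10 × 10 = 100.
Odds after that evidence = (1/199) × 100 = 100/199.
Target odds = 0.999/0.001 = 999.
Need 40ⁿ ≥ 999 ÷ (100/199) = 1988.01.
40² = 1600 falls short of 1988.01 but 40³ = 64000 reaches it, so n = 3.

3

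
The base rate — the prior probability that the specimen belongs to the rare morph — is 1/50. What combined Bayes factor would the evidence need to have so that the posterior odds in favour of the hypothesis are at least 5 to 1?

Prior odds = 0.02/0.98 = 1/49.
Target odds = 5.
Required Bayes factor = 5 ÷ (1/49) = 245.

245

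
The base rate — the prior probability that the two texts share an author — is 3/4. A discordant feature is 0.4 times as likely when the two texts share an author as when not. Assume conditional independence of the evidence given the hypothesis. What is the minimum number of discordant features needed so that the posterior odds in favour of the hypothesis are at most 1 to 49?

Prior odds = 0.75/0.25 = 3.
Likelihood ratio per discordant feature = 0.4.
Target odds = 1/49.
Need 3 × 0.4ⁿ ≤ 1/49, i.e. 0.4ⁿ ≤ 1/147.
0.4⁵ = 0.01024 is still above 1/147 but 0.4⁶ = 64/15625 is at or below it, so n = 6.

6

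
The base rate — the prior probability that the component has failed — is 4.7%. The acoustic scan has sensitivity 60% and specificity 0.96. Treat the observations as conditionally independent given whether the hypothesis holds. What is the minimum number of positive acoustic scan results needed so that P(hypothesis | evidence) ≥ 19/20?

Prior odds = 0.047/0.953 = 47/953.
False-positive rate = 1 − 0.96 = 0.04; likelihood ratio of a positive = 0.6/0.04 = 15.
Target odds: 0.95 ÷ 0.05 = 19.
Need (47/953) × 15ⁿ ≥ 19, i.e. 15ⁿ ≥ 18107/47.
15² = 225 falls short of 18107/47 but 15³ = 3375 reaches it, so n = 3.

3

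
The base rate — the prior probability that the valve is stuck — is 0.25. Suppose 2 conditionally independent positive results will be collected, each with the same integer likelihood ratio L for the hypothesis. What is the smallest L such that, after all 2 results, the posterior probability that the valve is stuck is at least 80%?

Prior odds = 0.25/0.75 = 1/3.
Target odds = 0.8/0.2 = 4.
Need L² ≥ 4 ÷ (1/3) = 12.
3² = 9 < 12 ≤ 16 = 4², so L = 4.

4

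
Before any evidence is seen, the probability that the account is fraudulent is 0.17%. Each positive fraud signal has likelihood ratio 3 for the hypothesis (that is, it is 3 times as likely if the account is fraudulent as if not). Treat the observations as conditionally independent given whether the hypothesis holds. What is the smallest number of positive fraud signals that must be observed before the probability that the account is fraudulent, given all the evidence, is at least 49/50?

10

Prior odds: 0.0017 ÷ 0.9983 = 17/9983.
Likelihood ratio per positive fraud signal = 3.
Target odds: 0.98 ÷ 0.02 = 49.
Require 3ⁿ ≥ 49 ÷ (17/9983) = 489167/17.
3⁹ = 19683 falls short of 489167/17 but 3¹⁰ = 59049 reaches it, so n = 10.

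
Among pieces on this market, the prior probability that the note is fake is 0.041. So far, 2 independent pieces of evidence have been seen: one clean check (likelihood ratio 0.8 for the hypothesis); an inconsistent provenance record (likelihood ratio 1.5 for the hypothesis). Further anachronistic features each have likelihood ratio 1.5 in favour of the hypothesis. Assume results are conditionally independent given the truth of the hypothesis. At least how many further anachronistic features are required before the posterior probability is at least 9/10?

13

Prior odds = 0.041/0.959 = 41/959.
Combined Bayes factor of the evidence already in hand = 0.8 × 1.5 = 1.2.
Odds after that evidence = (41/959) × 1.2 = 246/4795.
Target odds = 0.9/0.1 = 9.
Need 1.5ⁿ ≥ 9 ÷ (246/4795) = 14385/82.
1.5¹² = 531441/4096 falls short of 14385/82 but 1.5¹³ = 1594323/8192 reaches it, so n = 13.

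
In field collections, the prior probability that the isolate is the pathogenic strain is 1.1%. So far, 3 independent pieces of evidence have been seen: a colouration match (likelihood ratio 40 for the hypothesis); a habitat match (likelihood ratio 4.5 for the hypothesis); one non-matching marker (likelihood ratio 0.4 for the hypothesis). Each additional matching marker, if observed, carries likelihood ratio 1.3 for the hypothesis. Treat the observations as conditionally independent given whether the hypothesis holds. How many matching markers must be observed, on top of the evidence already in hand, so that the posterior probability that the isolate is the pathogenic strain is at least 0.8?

Prior odds = 0.011/0.989 = 11/989.
Combined Bayes factor of the evidence already in hand = 40 × 4.5 × 0.4 = 72.
Odds after that evidence = (11/989) × 72 = 792/989.
Target odds = 0.8/0.2 = 4.
Need 1.3ⁿ ≥ 4 ÷ (792/989) = 989/198.
1.3⁶ = 4826809/1000000 falls short of 989/198 but 1.3⁷ = 62748517/10000000 reaches it, so n = 7.

7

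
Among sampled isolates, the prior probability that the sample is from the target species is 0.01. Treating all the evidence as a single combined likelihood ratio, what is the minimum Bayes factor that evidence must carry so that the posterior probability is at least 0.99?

Prior odds = 0.01/0.99 = 1/99.
Target odds = 0.99/0.01 = 99.
Required Bayes factor = 99 ÷ (1/99) = 9801.

9801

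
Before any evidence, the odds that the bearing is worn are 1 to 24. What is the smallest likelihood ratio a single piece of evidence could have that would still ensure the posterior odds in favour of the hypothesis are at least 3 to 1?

72

Prior odds = 1/24.
Target odds = 3.
Required Bayes factor = 3 ÷ (1/24) = 72.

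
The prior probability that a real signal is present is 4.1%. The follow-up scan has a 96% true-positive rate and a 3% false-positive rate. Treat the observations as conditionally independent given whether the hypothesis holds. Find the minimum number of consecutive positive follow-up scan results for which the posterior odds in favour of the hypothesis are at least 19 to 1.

2

Prior odds = 0.041/0.959 = 41/959.
Likelihood ratio of a positive result = 0.96/0.03 = 32.
Target odds = 19.
Need (41/959) × 32ⁿ ≥ 19, i.e. 32ⁿ ≥ 18221/41.
32¹ = 32 falls short of 18221/41 but 32² = 1024 reaches it, so n = 2.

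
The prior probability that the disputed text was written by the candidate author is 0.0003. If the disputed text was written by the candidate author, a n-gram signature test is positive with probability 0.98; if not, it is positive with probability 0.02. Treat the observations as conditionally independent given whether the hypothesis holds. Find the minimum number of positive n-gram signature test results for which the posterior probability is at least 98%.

Prior odds: 0.0003 ÷ 0.9997 = 3/9997.
Likelihood ratio of a positive = 0.98/0.02 = 49.
Target posterior odds = 0.98/0.02 = 49.
Need (3/9997) × 49ⁿ ≥ 49, i.e. 49ⁿ ≥ 489853/3.
49³ = 117649 falls short of 489853/3 but 49⁴ = 5764801 reaches it, so n = 4.

4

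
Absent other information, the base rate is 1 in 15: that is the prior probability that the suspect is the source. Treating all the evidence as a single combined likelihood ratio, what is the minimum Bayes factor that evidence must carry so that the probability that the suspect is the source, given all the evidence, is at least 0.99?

1386

Prior odds = (1/15)/(14/15) = 1/14.
Target odds = 0.99/0.01 = 99.
Required Bayes factor = 99 ÷ (1/14) = 1386.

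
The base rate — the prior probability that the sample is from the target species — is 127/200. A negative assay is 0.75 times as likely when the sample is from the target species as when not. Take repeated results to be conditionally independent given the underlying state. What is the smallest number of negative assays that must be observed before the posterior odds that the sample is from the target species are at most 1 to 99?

Prior odds: 0.635 ÷ 0.365 = 127/73.
Likelihood ratio per negative assay = 0.75.
Target odds = 1/99.
Need (127/73) × 0.75ⁿ ≤ 1/99, i.e. 0.75ⁿ ≤ 73/12573.
0.75¹⁷ ≈0.00751695 is still above 73/12573 but 0.75¹⁸ ≈0.00563771 is at or below it, so n = 18.

18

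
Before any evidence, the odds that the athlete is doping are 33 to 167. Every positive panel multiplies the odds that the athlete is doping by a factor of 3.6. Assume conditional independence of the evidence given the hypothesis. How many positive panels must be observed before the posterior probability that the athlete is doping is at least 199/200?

Prior odds = 33/167.
Likelihood ratio per positive panel = 3.6.
Target posterior odds = 0.995/0.005 = 199.
Require 3.6ⁿ ≥ 199 ÷ (33/167) = 33233/33.
3.6⁵ = 604.66176 falls short of 33233/33 but 3.6⁶ = 34012224/15625 reaches it, so n = 6.

6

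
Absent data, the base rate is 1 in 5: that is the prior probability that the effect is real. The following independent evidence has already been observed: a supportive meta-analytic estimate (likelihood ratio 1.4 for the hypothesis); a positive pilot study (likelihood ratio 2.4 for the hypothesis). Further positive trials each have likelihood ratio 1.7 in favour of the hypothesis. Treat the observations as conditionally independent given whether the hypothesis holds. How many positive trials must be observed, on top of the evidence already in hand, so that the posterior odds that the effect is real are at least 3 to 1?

3

Prior odds = 0.2/0.8 = 0.25.
Combined Bayes factor of the evidence already in hand = 1.4 × 2.4 = 3.36.
Odds after that evidence = 0.25 × 3.36 = 0.84.
Target odds = 3.
Need 1.7ⁿ ≥ 3 ÷ 0.84 = 25/7.
1.7² = 2.89 falls short of 25/7 but 1.7³ = 4.913 reaches it, so n = 3.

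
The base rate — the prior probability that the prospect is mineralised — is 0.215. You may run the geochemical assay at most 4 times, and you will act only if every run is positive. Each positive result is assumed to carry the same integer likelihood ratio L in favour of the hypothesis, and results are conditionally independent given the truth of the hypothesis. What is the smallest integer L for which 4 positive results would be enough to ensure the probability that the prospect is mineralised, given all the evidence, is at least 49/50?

Prior odds = 0.215/0.785 = 43/157.
Target odds = 0.98/0.02 = 49.
Need L⁴ ≥ 49 ÷ (43/157) = 7693/43.
3⁴ = 81 < 7693/43 ≤ 256 = 4⁴, so L = 4.

4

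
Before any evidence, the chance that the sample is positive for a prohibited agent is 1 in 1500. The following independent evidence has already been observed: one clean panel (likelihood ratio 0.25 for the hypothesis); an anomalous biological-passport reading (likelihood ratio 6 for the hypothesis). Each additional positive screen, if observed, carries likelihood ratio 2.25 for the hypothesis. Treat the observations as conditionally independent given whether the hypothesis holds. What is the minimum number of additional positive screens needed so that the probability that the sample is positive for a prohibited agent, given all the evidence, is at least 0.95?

13

Prior odds = (1/1500)/(1499/1500) = 1/1499.
Combined Bayes factor of the evidence already in hand = 0.25 × 6 = 1.5.
Odds after that evidence = (1/1499) × 1.5 = 3/2998.
Target odds = 0.95/0.05 = 19.
Need 2.25ⁿ ≥ 19 ÷ (3/2998) = 56962/3.
2.25¹² ≈16834.1 falls short of 56962/3 but 2.25¹³ ≈37876.8 reaches it, so n = 13.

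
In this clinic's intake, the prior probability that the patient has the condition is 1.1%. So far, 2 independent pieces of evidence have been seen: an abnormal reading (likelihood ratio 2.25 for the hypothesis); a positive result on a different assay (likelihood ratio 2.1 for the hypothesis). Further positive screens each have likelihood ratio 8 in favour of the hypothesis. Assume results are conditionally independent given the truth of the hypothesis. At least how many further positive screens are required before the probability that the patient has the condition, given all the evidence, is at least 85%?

Prior odds = 0.011/0.989 = 11/989.
Combined Bayes factor of the evidence already in hand = 2.25 × 2.1 = 4.725.
Odds after that evidence = (11/989) × 4.725 = 2079/39560.
Target odds = 0.85/0.15 = 17/3.
Need 8ⁿ ≥ 17/3 ÷ (2079/39560) = 672520/6237.
8² = 64 falls short of 672520/6237 but 8³ = 512 reaches it, so n = 3.

3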